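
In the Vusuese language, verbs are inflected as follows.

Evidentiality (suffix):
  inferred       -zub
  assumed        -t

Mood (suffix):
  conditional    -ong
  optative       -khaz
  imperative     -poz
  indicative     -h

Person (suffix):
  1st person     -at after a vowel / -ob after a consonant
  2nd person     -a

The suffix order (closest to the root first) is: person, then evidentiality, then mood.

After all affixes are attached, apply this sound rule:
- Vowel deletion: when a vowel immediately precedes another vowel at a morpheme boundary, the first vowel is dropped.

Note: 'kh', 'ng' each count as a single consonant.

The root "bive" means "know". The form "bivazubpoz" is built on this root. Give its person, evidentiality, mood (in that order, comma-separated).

2nd person, inferred, imperative

Segment: bive-a-zub-poz.
person: -a → 2nd person.
evidentiality: -zub → inferred.
mood: -poz → imperative.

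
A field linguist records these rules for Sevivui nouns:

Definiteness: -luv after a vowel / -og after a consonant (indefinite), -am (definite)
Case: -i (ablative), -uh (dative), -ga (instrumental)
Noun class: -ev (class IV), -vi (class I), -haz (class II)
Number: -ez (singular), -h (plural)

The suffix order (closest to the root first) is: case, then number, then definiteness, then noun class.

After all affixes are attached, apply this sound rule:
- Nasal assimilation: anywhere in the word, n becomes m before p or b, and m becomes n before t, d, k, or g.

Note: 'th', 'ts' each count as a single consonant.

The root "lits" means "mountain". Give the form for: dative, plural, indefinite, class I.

Attach case dative -uh → litsuh.
Attach number plural -h → litsuhh.
Attach definiteness indefinite -og (after consonant 'h') → litsuhhog.
Attach noun class class I -vi → litsuhhogvi.
Nasal assimilation: no change.

litsuhhogvi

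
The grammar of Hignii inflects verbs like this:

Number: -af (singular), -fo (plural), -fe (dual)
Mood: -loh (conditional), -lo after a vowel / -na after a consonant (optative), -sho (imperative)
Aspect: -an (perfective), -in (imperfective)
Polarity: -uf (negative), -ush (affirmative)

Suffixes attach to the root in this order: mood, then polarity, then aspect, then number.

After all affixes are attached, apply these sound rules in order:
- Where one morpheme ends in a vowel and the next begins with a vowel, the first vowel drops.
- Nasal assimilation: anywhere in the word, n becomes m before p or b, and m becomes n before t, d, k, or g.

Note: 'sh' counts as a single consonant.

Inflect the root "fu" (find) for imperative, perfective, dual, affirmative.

fushushanfe

Attach mood imperative -sho → fusho.
Attach polarity affirmative -ush → fushoush.
Attach aspect perfective -an → fushoushan.
Attach number dual -fe → fushoushanfe.
Apply vowel deletion: fushoushanfe → fushushanfe.
Nasal assimilation: no change.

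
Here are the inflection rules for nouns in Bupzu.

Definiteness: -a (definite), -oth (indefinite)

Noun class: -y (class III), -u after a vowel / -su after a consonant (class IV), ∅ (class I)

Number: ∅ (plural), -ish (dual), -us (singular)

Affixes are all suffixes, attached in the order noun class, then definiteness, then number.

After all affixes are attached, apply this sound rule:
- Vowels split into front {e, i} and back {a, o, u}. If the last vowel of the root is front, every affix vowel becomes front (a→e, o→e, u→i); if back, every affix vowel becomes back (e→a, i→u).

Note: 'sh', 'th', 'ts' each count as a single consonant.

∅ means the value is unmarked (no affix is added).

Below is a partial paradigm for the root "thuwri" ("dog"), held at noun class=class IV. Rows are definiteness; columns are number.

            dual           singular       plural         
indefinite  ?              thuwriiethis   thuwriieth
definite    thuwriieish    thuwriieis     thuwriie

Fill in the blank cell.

Attach noun class class IV -u (after vowel 'i') → thuwriu.
Attach definiteness indefinite -oth → thuwriuoth.
Attach number dual -ish → thuwriuothish.
Apply vowel harmony: thuwriuothish → thuwriiethish.

thuwriiethish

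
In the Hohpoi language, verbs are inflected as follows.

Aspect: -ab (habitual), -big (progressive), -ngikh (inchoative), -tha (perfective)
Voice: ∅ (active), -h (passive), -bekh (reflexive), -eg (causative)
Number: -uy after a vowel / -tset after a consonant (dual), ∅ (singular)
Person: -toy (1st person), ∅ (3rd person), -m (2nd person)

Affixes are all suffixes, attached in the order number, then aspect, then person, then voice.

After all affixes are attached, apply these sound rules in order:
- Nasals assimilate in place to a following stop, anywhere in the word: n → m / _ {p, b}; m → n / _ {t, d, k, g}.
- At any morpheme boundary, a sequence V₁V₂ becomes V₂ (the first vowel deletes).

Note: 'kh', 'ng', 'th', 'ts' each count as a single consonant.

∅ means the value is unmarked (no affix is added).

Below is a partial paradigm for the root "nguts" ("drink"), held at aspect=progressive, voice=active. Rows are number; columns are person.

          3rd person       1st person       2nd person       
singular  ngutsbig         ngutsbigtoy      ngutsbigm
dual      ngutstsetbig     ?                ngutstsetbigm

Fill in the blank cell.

ngutstsetbigtoy

Attach number dual -tset (after consonant 'ts') → ngutstset.
Attach aspect progressive -big → ngutstsetbig.
Attach person 1st person -toy → ngutstsetbigtoy.
voice = active: zero marking, form stays ngutstsetbigtoy.
Nasal assimilation: no change.
Vowel deletion: no change.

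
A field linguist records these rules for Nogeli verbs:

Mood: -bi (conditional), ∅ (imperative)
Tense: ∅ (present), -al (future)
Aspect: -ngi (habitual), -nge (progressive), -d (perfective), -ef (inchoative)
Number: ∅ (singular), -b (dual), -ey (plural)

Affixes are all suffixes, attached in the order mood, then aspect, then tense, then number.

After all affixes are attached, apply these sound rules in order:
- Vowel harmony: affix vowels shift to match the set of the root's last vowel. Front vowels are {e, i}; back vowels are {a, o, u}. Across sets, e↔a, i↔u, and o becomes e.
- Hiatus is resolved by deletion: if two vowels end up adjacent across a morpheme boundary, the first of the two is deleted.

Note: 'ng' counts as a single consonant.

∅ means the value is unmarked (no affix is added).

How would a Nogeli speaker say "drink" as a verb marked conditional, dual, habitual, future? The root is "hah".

Attach mood conditional -bi → hahbi.
Attach aspect habitual -ngi → hahbingi.
Attach tense future -al → hahbingial.
Attach number dual -b → hahbingialb.
Apply vowel harmony: hahbingialb → hahbungualb.
Apply vowel deletion: hahbungualb → hahbungalb.

hahbungalb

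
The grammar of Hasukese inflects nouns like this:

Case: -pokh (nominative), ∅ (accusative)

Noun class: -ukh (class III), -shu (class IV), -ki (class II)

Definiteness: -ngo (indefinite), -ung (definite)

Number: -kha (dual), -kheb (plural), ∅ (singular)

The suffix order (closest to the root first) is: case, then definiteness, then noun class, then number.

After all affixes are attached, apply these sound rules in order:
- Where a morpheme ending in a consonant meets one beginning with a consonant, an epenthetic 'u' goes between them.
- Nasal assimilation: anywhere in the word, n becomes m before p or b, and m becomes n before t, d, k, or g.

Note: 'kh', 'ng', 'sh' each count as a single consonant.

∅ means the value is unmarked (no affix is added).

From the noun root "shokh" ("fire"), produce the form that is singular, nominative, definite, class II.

Attach case nominative -pokh → shokhpokh.
Attach definiteness definite -ung → shokhpokhung.
Attach noun class class II -ki → shokhpokhungki.
number = singular: zero marking, form stays shokhpokhungki.
Apply epenthesis: shokhpokhungki → shokhupokhunguki.
Nasal assimilation: no change.

shokhupokhunguki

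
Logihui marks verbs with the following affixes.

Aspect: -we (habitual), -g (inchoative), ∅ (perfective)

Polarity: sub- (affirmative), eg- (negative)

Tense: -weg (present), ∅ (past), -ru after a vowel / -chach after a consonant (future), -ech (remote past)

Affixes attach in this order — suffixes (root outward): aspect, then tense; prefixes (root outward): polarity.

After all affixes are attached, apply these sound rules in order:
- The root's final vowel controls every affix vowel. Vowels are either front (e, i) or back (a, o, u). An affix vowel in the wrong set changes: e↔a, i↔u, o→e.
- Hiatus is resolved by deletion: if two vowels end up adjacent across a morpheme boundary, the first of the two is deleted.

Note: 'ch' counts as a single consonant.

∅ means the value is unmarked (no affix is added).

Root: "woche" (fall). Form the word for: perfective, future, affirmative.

sibwocheri

aspect = perfective: zero marking, form stays woche.
Attach polarity affirmative sub- → subwoche.
Attach tense future -ru (after vowel 'e') → subwocheru.
Apply vowel harmony: subwocheru → sibwocheri.
Vowel deletion: no change.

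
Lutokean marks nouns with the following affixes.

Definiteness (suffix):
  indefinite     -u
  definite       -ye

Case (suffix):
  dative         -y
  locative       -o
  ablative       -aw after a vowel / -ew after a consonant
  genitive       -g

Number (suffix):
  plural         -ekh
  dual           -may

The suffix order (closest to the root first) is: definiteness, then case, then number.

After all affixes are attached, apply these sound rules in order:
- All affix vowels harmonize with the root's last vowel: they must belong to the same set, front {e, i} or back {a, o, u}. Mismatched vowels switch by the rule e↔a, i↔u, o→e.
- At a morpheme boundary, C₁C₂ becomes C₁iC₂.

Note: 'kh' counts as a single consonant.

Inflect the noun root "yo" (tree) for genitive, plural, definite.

Attach definiteness definite -ye → yoye.
Attach case genitive -g → yoyeg.
Attach number plural -ekh → yoyegekh.
Apply vowel harmony: yoyegekh → yoyagakh.
Epenthesis: no change.

yoyagakh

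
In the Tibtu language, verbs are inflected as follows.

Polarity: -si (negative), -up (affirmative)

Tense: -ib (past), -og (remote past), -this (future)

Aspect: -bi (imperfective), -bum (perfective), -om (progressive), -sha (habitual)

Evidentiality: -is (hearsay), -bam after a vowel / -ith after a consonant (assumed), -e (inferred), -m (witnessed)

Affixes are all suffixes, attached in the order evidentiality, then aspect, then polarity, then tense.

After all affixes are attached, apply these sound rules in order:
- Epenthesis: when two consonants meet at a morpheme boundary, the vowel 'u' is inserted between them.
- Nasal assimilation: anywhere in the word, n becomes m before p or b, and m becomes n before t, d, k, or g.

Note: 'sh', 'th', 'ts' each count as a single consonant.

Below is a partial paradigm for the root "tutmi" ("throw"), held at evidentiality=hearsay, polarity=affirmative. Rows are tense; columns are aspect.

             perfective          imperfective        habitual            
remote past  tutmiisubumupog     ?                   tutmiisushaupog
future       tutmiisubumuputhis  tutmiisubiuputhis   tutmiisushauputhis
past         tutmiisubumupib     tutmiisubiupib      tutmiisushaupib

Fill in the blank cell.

tutmiisubiupog

Attach evidentiality hearsay -is → tutmiis.
Attach aspect imperfective -bi → tutmiisbi.
Attach polarity affirmative -up → tutmiisbiup.
Attach tense remote past -og → tutmiisbiupog.
Apply epenthesis: tutmiisbiupog → tutmiisubiupog.
Nasal assimilation: no change.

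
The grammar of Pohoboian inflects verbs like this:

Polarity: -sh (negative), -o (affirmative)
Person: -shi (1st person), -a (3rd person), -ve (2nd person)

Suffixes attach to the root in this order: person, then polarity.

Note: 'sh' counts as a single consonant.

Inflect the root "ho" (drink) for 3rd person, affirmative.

hoao

Attach person 3rd person -a → hoa.
Attach polarity affirmative -o → hoao.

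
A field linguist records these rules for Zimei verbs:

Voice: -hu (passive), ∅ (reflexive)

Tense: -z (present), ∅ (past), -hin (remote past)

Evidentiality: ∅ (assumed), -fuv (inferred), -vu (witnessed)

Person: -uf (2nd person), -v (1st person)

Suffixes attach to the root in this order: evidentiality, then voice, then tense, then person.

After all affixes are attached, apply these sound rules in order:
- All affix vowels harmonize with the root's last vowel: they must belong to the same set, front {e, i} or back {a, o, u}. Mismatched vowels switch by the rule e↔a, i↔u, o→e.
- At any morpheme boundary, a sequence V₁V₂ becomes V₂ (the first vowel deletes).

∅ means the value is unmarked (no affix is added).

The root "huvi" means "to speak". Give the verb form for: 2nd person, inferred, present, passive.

huvifivhizif

Attach evidentiality inferred -fuv → huvifuv.
Attach voice passive -hu → huvifuvhu.
Attach tense present -z → huvifuvhuz.
Attach person 2nd person -uf → huvifuvhuzuf.
Apply vowel harmony: huvifuvhuzuf → huvifivhizif.
Vowel deletion: no change.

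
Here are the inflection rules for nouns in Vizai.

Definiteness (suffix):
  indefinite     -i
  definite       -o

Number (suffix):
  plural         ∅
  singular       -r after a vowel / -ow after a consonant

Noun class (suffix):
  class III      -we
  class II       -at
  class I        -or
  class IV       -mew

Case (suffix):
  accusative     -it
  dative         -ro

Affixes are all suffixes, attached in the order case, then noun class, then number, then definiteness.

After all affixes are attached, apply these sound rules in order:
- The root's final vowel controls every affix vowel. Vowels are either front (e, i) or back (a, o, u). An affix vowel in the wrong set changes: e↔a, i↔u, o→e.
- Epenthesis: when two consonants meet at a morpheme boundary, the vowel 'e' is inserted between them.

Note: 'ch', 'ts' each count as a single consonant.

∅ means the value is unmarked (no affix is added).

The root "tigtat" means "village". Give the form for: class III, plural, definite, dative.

Attach case dative -ro → tigtatro.
Attach noun class class III -we → tigtatrowe.
number = plural: zero marking, form stays tigtatrowe.
Attach definiteness definite -o → tigtatroweo.
Apply vowel harmony: tigtatroweo → tigtatrowao.
Apply epenthesis: tigtatrowao → tigtaterowao.

tigtaterowao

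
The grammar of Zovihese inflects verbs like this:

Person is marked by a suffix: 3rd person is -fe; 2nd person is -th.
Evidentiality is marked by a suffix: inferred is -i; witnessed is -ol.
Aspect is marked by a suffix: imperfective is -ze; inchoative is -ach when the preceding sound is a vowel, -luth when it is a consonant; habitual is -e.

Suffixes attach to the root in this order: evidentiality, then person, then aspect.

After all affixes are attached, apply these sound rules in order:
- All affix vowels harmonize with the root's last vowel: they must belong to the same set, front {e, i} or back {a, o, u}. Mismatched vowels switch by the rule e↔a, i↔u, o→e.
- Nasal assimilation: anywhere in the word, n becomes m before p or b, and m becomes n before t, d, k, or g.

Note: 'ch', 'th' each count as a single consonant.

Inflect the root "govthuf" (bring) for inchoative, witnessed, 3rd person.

govthufolfaach

Attach evidentiality witnessed -ol → govthufol.
Attach person 3rd person -fe → govthufolfe.
Attach aspect inchoative -ach (after vowel 'e') → govthufolfeach.
Apply vowel harmony: govthufolfeach → govthufolfaach.
Nasal assimilation: no change.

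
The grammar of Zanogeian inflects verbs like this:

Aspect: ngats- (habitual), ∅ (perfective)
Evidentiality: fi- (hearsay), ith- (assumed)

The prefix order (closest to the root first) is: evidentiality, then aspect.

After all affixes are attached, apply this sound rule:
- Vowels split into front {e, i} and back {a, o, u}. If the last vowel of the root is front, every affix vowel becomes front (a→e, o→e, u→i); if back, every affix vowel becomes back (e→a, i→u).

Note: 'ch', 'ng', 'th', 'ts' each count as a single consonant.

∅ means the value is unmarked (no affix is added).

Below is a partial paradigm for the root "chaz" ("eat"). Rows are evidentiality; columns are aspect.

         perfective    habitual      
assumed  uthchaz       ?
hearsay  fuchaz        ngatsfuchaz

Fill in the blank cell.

ngatsuthchaz

Attach evidentiality assumed ith- → ithchaz.
Attach aspect habitual ngats- → ngatsithchaz.
Apply vowel harmony: ngatsithchaz → ngatsuthchaz.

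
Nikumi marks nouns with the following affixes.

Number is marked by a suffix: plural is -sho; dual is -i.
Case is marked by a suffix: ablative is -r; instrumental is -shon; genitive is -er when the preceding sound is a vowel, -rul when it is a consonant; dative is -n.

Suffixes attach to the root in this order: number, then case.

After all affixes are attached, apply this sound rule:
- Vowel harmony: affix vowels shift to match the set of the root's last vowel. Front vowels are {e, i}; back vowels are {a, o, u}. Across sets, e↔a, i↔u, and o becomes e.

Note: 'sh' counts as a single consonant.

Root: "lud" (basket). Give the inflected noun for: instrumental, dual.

Attach number dual -i → ludi.
Attach case instrumental -shon → ludishon.
Apply vowel harmony: ludishon → ludushon.

ludushon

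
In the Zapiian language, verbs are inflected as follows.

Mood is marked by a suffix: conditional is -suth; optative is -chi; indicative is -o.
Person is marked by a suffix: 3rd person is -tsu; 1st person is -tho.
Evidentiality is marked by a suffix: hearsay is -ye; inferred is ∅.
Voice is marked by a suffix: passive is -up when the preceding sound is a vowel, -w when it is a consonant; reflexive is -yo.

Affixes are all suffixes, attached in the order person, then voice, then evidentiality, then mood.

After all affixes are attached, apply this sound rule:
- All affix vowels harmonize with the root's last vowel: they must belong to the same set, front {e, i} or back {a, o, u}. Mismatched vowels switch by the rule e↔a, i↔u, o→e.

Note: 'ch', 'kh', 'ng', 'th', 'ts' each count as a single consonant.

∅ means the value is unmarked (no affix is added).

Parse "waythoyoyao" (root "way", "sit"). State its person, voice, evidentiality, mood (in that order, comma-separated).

Segment: way-tho-yo-ye-o.
person: -tho → 1st person.
voice: -yo → reflexive.
evidentiality: -ye → hearsay.
mood: -o → indicative.

1st person, reflexive, hearsay, indicative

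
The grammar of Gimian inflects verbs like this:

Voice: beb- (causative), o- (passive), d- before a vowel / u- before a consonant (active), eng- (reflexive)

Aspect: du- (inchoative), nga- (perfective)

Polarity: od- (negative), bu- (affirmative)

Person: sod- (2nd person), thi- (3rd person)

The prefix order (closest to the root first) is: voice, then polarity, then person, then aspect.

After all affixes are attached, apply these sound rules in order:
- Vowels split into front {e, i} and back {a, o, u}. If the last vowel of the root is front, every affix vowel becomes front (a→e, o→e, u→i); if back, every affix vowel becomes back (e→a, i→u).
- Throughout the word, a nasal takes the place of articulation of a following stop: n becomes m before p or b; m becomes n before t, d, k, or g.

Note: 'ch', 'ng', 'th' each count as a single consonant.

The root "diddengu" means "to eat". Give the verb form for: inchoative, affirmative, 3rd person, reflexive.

duthubuangdiddengu

Attach voice reflexive eng- → engdiddengu.
Attach polarity affirmative bu- → buengdiddengu.
Attach person 3rd person thi- → thibuengdiddengu.
Attach aspect inchoative du- → duthibuengdiddengu.
Apply vowel harmony: duthibuengdiddengu → duthubuangdiddengu.
Nasal assimilation: no change.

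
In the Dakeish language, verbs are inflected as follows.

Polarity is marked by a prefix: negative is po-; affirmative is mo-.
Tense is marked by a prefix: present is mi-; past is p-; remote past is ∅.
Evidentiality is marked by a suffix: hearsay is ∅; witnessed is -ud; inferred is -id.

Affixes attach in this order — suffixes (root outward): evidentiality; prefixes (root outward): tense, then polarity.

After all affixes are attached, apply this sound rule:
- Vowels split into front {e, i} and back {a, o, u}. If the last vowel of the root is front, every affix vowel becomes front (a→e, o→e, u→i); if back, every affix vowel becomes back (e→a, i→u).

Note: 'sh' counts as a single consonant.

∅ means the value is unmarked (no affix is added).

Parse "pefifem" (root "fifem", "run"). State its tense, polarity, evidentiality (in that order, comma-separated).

remote past, negative, hearsay

Segment: po-fifem.
tense: ∅ → remote past.
polarity: po- → negative.
evidentiality: ∅ → hearsay.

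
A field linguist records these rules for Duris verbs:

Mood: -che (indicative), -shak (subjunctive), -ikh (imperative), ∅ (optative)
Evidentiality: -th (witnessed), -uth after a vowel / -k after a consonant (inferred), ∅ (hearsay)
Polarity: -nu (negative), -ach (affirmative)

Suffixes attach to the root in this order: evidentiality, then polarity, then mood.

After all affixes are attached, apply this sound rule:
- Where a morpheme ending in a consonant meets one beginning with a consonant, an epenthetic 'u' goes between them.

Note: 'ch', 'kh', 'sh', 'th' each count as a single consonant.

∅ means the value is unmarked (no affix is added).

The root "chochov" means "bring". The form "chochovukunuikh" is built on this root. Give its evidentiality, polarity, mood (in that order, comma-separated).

Segment: chochov-k-nu-ikh.
evidentiality: -uth/k → inferred.
polarity: -nu → negative.
mood: -ikh → imperative.

inferred, negative, imperative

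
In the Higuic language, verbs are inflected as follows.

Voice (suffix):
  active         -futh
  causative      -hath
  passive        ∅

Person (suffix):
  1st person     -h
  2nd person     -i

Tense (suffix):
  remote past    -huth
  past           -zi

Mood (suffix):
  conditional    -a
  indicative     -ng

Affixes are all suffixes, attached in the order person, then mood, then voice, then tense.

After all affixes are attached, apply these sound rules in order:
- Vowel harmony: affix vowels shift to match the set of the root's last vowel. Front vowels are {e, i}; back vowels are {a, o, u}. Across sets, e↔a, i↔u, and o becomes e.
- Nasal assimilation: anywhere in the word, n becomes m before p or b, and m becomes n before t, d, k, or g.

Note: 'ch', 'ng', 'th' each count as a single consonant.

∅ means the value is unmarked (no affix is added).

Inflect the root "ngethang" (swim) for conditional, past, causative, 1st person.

Attach person 1st person -h → ngethangh.
Attach mood conditional -a → ngethangha.
Attach voice causative -hath → ngethanghahath.
Attach tense past -zi → ngethanghahathzi.
Apply vowel harmony: ngethanghahathzi → ngethanghahathzu.
Nasal assimilation: no change.

ngethanghahathzu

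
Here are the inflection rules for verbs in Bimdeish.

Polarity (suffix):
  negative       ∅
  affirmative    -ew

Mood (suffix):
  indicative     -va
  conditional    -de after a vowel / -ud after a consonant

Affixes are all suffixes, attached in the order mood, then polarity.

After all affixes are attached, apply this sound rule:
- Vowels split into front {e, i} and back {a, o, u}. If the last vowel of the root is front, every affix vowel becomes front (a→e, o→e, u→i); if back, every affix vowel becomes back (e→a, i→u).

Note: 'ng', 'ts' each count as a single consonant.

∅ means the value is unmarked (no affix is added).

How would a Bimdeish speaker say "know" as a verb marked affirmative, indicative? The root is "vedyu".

vedyuvaaw

Attach mood indicative -va → vedyuva.
Attach polarity affirmative -ew → vedyuvaew.
Apply vowel harmony: vedyuvaew → vedyuvaaw.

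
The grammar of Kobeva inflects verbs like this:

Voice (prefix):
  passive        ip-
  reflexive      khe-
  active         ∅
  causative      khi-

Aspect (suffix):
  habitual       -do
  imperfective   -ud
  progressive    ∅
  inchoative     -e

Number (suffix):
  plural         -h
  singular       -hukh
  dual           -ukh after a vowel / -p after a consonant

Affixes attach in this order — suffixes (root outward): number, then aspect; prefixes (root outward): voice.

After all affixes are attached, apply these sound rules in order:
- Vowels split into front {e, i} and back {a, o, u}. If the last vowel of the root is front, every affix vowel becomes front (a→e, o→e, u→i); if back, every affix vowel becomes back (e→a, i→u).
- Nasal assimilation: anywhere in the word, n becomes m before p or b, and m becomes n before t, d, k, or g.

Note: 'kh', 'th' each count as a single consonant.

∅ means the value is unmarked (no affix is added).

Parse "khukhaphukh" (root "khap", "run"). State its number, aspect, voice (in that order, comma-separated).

Segment: khi-khap-hukh.
number: -hukh → singular.
aspect: ∅ → progressive.
voice: khi- → causative.

singular, progressive, causative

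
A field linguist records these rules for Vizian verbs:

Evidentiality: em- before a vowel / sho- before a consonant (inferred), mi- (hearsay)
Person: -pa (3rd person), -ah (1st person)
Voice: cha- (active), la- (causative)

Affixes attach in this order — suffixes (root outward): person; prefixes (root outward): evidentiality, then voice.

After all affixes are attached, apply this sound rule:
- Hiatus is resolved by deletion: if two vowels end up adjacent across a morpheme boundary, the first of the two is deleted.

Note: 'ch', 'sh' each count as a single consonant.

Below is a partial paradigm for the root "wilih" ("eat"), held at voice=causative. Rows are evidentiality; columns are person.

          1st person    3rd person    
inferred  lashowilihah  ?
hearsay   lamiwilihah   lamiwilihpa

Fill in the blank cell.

lashowilihpa

Attach evidentiality inferred sho- (before consonant 'w') → showilih.
Attach person 3rd person -pa → showilihpa.
Attach voice causative la- → lashowilihpa.
Vowel deletion: no change.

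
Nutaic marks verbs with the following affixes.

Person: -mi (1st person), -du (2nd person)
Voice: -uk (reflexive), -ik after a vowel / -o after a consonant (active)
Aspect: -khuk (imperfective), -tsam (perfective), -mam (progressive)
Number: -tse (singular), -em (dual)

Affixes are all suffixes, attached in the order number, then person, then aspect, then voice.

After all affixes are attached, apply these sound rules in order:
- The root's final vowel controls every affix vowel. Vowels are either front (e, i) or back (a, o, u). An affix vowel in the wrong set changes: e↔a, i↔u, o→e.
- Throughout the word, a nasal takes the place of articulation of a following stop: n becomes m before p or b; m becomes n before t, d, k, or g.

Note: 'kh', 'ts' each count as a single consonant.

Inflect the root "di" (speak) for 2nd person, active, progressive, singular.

Attach number singular -tse → ditse.
Attach person 2nd person -du → ditsedu.
Attach aspect progressive -mam → ditsedumam.
Attach voice active -o (after consonant 'm') → ditsedumamo.
Apply vowel harmony: ditsedumamo → ditsedimeme.
Nasal assimilation: no change.

ditsedimeme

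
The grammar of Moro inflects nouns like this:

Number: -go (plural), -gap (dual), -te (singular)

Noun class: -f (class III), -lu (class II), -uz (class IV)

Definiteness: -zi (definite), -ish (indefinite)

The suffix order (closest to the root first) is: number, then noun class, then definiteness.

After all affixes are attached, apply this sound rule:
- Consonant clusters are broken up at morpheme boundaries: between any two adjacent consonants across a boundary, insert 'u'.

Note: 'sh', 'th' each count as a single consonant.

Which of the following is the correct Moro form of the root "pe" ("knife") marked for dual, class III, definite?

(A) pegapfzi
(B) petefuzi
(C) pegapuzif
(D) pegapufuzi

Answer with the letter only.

D

Attach number dual -gap → pegap.
Attach noun class class III -f → pegapf.
Attach definiteness definite -zi → pegapfzi.
Apply epenthesis: pegapfzi → pegapufuzi.
So the correct form is pegapufuzi, option (D).
(B) petefuzi is wrong: it uses singular instead of dual for number.
(C) pegapuzif is wrong: it has the affixes in the wrong order.
(A) pegapfzi is wrong: it fails to apply the sound rule(s).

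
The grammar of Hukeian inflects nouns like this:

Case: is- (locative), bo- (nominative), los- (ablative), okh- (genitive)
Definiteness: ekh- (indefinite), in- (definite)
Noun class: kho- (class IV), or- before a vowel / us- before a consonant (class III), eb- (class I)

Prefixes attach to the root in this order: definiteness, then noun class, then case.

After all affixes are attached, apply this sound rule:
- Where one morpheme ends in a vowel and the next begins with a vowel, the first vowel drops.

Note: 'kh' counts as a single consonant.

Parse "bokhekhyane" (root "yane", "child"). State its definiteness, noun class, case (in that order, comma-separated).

indefinite, class IV, nominative

Segment: bo-kho-ekh-yane.
definiteness: ekh- → indefinite.
noun class: kho- → class IV.
case: bo- → nominative.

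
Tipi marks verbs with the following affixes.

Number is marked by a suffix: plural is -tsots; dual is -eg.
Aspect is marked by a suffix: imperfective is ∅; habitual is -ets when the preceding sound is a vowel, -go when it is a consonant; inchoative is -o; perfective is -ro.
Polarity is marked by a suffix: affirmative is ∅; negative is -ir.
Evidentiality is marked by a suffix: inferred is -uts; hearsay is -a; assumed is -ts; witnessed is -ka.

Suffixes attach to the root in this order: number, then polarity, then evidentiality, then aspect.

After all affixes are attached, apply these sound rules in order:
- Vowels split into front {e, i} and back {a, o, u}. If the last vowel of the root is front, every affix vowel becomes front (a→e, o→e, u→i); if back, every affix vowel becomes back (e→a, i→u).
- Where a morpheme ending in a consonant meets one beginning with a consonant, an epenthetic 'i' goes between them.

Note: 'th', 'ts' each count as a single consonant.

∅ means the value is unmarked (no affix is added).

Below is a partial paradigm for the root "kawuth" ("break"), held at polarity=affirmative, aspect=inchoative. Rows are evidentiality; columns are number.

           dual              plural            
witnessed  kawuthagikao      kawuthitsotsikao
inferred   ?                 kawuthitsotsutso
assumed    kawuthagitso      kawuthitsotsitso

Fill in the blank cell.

Attach number dual -eg → kawutheg.
polarity = affirmative: zero marking, form stays kawutheg.
Attach evidentiality inferred -uts → kawutheguts.
Attach aspect inchoative -o → kawuthegutso.
Apply vowel harmony: kawuthegutso → kawuthagutso.
Epenthesis: no change.

kawuthagutso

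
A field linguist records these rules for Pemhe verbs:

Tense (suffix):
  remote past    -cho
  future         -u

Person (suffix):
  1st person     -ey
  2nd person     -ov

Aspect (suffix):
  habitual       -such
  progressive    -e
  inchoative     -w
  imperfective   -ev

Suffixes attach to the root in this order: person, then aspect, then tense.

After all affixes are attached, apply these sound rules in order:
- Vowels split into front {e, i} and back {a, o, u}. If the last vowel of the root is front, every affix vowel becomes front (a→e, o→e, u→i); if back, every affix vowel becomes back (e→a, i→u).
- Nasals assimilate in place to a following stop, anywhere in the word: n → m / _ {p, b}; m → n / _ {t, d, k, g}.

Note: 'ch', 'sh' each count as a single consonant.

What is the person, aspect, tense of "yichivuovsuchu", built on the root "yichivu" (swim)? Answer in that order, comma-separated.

Segment: yichivu-ov-such-u.
person: -ov → 2nd person.
aspect: -such → habitual.
tense: -u → future.

2nd person, habitual, future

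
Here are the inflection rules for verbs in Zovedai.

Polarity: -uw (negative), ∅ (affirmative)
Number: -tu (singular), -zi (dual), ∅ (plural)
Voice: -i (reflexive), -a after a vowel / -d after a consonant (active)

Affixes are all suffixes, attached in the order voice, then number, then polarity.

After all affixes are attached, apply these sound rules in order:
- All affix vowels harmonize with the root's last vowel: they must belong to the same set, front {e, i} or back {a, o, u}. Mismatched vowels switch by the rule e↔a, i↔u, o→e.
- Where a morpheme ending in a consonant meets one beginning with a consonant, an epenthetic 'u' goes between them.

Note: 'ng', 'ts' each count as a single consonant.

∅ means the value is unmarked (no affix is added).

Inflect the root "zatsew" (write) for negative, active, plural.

Attach voice active -d (after consonant 'w') → zatsewd.
number = plural: zero marking, form stays zatsewd.
Attach polarity negative -uw → zatsewduw.
Apply vowel harmony: zatsewduw → zatsewdiw.
Apply epenthesis: zatsewdiw → zatsewudiw.

zatsewudiw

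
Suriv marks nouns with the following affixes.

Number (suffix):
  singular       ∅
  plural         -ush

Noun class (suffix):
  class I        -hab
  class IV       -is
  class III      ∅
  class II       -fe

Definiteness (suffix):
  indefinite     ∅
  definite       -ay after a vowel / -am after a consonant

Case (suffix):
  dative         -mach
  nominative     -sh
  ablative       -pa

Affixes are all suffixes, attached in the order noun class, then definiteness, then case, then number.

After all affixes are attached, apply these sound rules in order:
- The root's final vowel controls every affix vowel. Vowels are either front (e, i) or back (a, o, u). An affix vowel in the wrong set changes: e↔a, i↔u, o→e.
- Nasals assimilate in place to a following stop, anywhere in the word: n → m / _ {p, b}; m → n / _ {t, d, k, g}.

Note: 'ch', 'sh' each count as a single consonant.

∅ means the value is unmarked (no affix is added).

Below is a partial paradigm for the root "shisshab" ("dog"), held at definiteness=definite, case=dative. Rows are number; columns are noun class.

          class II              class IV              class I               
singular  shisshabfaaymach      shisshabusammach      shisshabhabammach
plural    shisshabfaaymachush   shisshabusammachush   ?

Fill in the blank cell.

shisshabhabammachush

Attach noun class class I -hab → shisshabhab.
Attach definiteness definite -am (after consonant 'b') → shisshabhabam.
Attach case dative -mach → shisshabhabammach.
Attach number plural -ush → shisshabhabammachush.
Vowel harmony: no change.
Nasal assimilation: no change.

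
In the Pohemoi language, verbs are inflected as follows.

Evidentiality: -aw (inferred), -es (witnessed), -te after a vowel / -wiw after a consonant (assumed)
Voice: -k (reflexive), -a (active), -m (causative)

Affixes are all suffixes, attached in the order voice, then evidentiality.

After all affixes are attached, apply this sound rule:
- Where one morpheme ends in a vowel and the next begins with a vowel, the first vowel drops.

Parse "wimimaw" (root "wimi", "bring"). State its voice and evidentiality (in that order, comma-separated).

causative, inferred

Segment: wimi-m-aw.
voice: -m → causative.
evidentiality: -aw → inferred.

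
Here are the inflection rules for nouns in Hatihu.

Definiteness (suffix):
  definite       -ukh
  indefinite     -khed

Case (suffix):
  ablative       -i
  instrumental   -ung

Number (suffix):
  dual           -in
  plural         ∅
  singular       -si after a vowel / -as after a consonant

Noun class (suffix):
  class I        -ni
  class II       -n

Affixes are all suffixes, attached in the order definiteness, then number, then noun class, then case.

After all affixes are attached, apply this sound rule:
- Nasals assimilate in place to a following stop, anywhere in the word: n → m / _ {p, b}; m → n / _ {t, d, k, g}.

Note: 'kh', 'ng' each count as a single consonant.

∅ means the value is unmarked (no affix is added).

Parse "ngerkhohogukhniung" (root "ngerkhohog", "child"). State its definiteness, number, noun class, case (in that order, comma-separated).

definite, plural, class I, instrumental

Segment: ngerkhohog-ukh-ni-ung.
definiteness: -ukh → definite.
number: ∅ → plural.
noun class: -ni → class I.
case: -ung → instrumental.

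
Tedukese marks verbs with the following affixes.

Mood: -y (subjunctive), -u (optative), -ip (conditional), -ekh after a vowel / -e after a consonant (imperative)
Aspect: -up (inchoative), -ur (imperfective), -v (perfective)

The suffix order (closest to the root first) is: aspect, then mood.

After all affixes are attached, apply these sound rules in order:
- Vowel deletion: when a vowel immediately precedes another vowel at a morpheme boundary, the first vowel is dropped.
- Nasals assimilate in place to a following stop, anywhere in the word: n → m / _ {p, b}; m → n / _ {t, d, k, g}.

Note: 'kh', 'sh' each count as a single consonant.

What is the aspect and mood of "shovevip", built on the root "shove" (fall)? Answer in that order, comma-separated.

Segment: shove-v-ip.
aspect: -v → perfective.
mood: -ip → conditional.

perfective, conditional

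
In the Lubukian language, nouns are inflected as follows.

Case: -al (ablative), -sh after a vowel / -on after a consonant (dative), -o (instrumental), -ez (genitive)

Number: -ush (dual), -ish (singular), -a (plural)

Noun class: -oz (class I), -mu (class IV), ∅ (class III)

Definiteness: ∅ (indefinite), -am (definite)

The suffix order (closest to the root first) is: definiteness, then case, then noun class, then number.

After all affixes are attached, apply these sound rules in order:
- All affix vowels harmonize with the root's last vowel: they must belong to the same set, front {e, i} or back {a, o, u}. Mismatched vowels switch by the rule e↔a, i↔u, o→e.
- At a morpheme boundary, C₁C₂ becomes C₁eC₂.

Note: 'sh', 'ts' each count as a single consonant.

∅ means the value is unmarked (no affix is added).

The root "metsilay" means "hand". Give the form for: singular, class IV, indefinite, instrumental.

metsilayomuush

definiteness = indefinite: zero marking, form stays metsilay.
Attach case instrumental -o → metsilayo.
Attach noun class class IV -mu → metsilayomu.
Attach number singular -ish → metsilayomuish.
Apply vowel harmony: metsilayomuish → metsilayomuush.
Epenthesis: no change.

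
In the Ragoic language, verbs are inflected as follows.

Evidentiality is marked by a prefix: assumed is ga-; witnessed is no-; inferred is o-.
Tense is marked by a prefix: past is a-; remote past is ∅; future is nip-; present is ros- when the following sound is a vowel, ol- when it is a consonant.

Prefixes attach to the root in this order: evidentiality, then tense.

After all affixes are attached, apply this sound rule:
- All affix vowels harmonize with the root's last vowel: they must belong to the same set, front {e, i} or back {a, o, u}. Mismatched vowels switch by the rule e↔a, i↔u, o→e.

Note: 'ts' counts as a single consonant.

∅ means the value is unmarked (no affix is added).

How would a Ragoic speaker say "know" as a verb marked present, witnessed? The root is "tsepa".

Attach evidentiality witnessed no- → notsepa.
Attach tense present ol- (before consonant 'n') → olnotsepa.
Vowel harmony: no change.

olnotsepa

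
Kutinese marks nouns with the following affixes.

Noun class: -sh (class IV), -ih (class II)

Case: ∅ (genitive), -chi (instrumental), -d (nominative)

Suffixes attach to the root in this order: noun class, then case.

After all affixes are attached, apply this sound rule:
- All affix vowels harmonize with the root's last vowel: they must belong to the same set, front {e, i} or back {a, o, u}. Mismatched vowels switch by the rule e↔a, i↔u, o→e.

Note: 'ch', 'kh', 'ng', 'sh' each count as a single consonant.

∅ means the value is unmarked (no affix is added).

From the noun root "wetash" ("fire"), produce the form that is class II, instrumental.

Attach noun class class II -ih → wetashih.
Attach case instrumental -chi → wetashihchi.
Apply vowel harmony: wetashihchi → wetashuhchu.

wetashuhchu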